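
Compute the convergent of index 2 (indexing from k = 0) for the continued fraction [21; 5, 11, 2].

1187/56

Using pₖ = aₖpₖ₋₁ + pₖ₋₂, qₖ = aₖqₖ₋₁ + qₖ₋₂ (with p₋₁=1, p₋₂=0, q₋₁=0, q₋₂=1):
  k=0: a=21, p=21, q=1
  k=1: a=5, p=106, q=5
  k=2: a=11, p=1187, q=56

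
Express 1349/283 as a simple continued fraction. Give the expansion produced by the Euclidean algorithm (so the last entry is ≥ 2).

1349 = 4×283 + 217
283 = 1×217 + 66
217 = 3×66 + 19
66 = 3×19 + 9
19 = 2×9 + 1
9 = 9×1 + 0  (stop)
So 1349/283 = [4; 1, 3, 3, 2, 9].

[4; 1, 3, 3, 2, 9]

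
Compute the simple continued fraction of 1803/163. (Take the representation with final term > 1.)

[11; 16, 3, 3]

1803 = 11*163 + 10
163 = 16*10 + 3
10 = 3*3 + 1
3 = 3*1 + 0  (stop)
So 1803/163 = [11; 16, 3, 3].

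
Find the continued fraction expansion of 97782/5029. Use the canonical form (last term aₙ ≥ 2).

97782 = 19·5029 + 2231
5029 = 2·2231 + 567
2231 = 3·567 + 530
567 = 1·530 + 37
530 = 14·37 + 12
37 = 3·12 + 1
12 = 12·1 + 0  (stop)
So 97782/5029 = [19; 2, 3, 1, 14, 3, 12].

[19; 2, 3, 1, 14, 3, 12]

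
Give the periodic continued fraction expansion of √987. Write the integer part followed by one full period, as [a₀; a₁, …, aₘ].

a₀ = ⌊√987⌋ = 31.
With m₀=0, d₀=1 and mₖ₊₁ = dₖaₖ − mₖ, dₖ₊₁ = (n − mₖ₊₁²)/dₖ, aₖ₊₁ = ⌊(a₀+mₖ₊₁)/dₖ₊₁⌋:
  k=1: m=31, d=26, a=2
  k=2: m=21, d=21, a=2
  k=3: m=21, d=26, a=2
  k=4: m=31, d=1, a=62
d=1 and a=2a₀=62 at k=4, so the next step gives (m, d) = (31, 26) again — its k=1 value — and the period has length 4.

[31; 2, 2, 2, 62]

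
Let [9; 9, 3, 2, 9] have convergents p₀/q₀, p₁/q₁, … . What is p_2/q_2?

255/28

Using pₖ = aₖpₖ₋₁ + pₖ₋₂, qₖ = aₖqₖ₋₁ + qₖ₋₂ (with p₋₁=1, p₋₂=0, q₋₁=0, q₋₂=1):
  k=0: a=9, p=9, q=1
  k=1: a=9, p=82, q=9
  k=2: a=3, p=255, q=28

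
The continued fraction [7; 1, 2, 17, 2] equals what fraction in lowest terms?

821/107

Fold from the inside: start with 2/1.
  17 + 1/2 = 35/2
  2 + 2/35 = 72/35
  1 + 35/72 = 107/72
  7 + 72/107 = 821/107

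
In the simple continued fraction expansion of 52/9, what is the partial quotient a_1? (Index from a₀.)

52 = 5·9 + 7   →  a_0 = 5
9 = 1·7 + 2   →  a_1 = 1

1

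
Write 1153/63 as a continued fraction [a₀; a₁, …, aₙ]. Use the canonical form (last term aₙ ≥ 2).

1153 = 18×63 + 19
63 = 3×19 + 6
19 = 3×6 + 1
6 = 6×1 + 0  (stop)
So 1153/63 = [18; 3, 3, 6].

[18; 3, 3, 6]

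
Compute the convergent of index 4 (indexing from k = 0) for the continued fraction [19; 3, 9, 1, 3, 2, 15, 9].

Using pₖ = aₖpₖ₋₁ + pₖ₋₂, qₖ = aₖqₖ₋₁ + qₖ₋₂ (with p₋₁=1, p₋₂=0, q₋₁=0, q₋₂=1):
  k=0: a=19, p=19, q=1
  k=1: a=3, p=58, q=3
  k=2: a=9, p=541, q=28
  k=3: a=1, p=599, q=31
  k=4: a=3, p=2338, q=121

2338/121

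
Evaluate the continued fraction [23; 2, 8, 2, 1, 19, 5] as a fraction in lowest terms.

Fold from the inside: start with 5/1.
  19 + 1/5 = 96/5
  1 + 5/96 = 101/96
  2 + 96/101 = 298/101
  8 + 101/298 = 2485/298
  2 + 298/2485 = 5268/2485
  23 + 2485/5268 = 123649/5268

123649/5268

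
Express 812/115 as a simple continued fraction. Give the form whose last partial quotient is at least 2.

[7; 16, 2, 3]

812 = 7*115 + 7
115 = 16*7 + 3
7 = 2*3 + 1
3 = 3*1 + 0  (stop)
So 812/115 = [7; 16, 2, 3].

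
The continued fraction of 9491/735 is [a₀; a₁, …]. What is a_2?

9491 = 12·735 + 671   →  a_0 = 12
735 = 1·671 + 64   →  a_1 = 1
671 = 10·64 + 31   →  a_2 = 10

10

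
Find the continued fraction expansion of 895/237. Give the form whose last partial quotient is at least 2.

895 = 3·237 + 184
237 = 1·184 + 53
184 = 3·53 + 25
53 = 2·25 + 3
25 = 8·3 + 1
3 = 3·1 + 0  (stop)
So 895/237 = [3; 1, 3, 2, 8, 3].

[3; 1, 3, 2, 8, 3]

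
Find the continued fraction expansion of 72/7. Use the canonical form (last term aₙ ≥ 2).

72 = 10×7 + 2
7 = 3×2 + 1
2 = 2×1 + 0  (stop)
So 72/7 = [10; 3, 2].

[10; 3, 2]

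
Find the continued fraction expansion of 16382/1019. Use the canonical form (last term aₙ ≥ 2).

[16; 13, 15, 1, 1, 2]

16382 = 16·1019 + 78
1019 = 13·78 + 5
78 = 15·5 + 3
5 = 1·3 + 2
3 = 1·2 + 1
2 = 2·1 + 0  (stop)
So 16382/1019 = [16; 13, 15, 1, 1, 2].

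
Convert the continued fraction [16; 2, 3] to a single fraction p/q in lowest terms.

Using pₖ = aₖpₖ₋₁ + pₖ₋₂ and qₖ = aₖqₖ₋₁ + qₖ₋₂:
  k=0: a=16, p=16, q=1
  k=1: a=2, p=33, q=2
  k=2: a=3, p=115, q=7

115/7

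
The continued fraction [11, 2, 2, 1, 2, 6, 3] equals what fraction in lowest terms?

4363/382

Fold from the inside: start with 3/1.
  6 + 1/3 = 19/3
  2 + 3/19 = 41/19
  1 + 19/41 = 60/41
  2 + 41/60 = 161/60
  2 + 60/161 = 382/161
  11 + 161/382 = 4363/382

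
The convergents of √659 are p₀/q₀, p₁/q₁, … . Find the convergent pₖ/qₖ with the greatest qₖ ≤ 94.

1951/76

√659 = [25; 1, 2, 25, 2, 1, 50, …] (period length 6).
Convergents:
  p_0/q_0 = 25/1
  p_1/q_1 = 26/1
  p_2/q_2 = 77/3
  p_3/q_3 = 1951/76
  p_4/q_4 = 3979/155
q_3 = 76 ≤ 94 < 155 = q_4, so the answer is 1951/76.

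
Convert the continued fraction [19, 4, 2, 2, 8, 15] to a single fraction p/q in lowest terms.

53778/2797

Using pₖ = aₖpₖ₋₁ + pₖ₋₂ and qₖ = aₖqₖ₋₁ + qₖ₋₂:
  k=0: a=19, p=19, q=1
  k=1: a=4, p=77, q=4
  k=2: a=2, p=173, q=9
  k=3: a=2, p=423, q=22
  k=4: a=8, p=3557, q=185
  k=5: a=15, p=53778, q=2797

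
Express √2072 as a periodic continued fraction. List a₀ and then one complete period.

a₀ = ⌊√2072⌋ = 45.
With m₀=0, d₀=1 and mₖ₊₁ = dₖaₖ − mₖ, dₖ₊₁ = (n − mₖ₊₁²)/dₖ, aₖ₊₁ = ⌊(a₀+mₖ₊₁)/dₖ₊₁⌋:
  k=1: m=45, d=47, a=1
  k=2: m=2, d=44, a=1
  k=3: m=42, d=7, a=12
  k=4: m=42, d=44, a=1
  k=5: m=2, d=47, a=1
  k=6: m=45, d=1, a=90
d=1 and a=2a₀=90 at k=6, so the next step gives (m, d) = (45, 47) again — its k=1 value — and the period has length 6.

[45; 1, 1, 12, 1, 1, 90]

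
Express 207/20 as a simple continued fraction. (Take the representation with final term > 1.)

207 = 10*20 + 7
20 = 2*7 + 6
7 = 1*6 + 1
6 = 6*1 + 0  (stop)
So 207/20 = [10; 2, 1, 6].

[10; 2, 1, 6]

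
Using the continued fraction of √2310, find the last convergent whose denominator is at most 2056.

73872/1537

√2310 = [48; 16, 96, …] (period length 2).
Convergents:
  p_0/q_0 = 48/1
  p_1/q_1 = 769/16
  p_2/q_2 = 73872/1537
  p_3/q_3 = 1182721/24608
q_2 = 1537 ≤ 2056 < 24608 = q_3, so the answer is 73872/1537.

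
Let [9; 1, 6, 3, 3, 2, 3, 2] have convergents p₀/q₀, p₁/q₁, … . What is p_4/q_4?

Using pₖ = aₖpₖ₋₁ + pₖ₋₂, qₖ = aₖqₖ₋₁ + qₖ₋₂ (with p₋₁=1, p₋₂=0, q₋₁=0, q₋₂=1):
  k=0: a=9, p=9, q=1
  k=1: a=1, p=10, q=1
  k=2: a=6, p=69, q=7
  k=3: a=3, p=217, q=22
  k=4: a=3, p=720, q=73

720/73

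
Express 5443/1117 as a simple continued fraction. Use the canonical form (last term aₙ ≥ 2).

[4; 1, 6, 1, 6, 2, 9]

5443 = 4×1117 + 975
1117 = 1×975 + 142
975 = 6×142 + 123
142 = 1×123 + 19
123 = 6×19 + 9
19 = 2×9 + 1
9 = 9×1 + 0  (stop)
So 5443/1117 = [4; 1, 6, 1, 6, 2, 9].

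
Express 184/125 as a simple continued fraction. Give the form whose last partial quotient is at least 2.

184 = 1·125 + 59
125 = 2·59 + 7
59 = 8·7 + 3
7 = 2·3 + 1
3 = 3·1 + 0  (stop)
So 184/125 = [1; 2, 8, 2, 3].

[1; 2, 8, 2, 3]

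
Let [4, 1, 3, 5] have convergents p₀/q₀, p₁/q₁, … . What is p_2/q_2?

Using pₖ = aₖpₖ₋₁ + pₖ₋₂, qₖ = aₖqₖ₋₁ + qₖ₋₂ (with p₋₁=1, p₋₂=0, q₋₁=0, q₋₂=1):
  k=0: a=4, p=4, q=1
  k=1: a=1, p=5, q=1
  k=2: a=3, p=19, q=4

19/4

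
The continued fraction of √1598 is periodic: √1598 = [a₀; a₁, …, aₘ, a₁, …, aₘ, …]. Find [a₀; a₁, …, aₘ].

a₀ = ⌊√1598⌋ = 39.
With m₀=0, d₀=1 and mₖ₊₁ = dₖaₖ − mₖ, dₖ₊₁ = (n − mₖ₊₁²)/dₖ, aₖ₊₁ = ⌊(a₀+mₖ₊₁)/dₖ₊₁⌋:
  k=1: m=39, d=77, a=1
  k=2: m=38, d=2, a=38
  k=3: m=38, d=77, a=1
  k=4: m=39, d=1, a=78
d=1 and a=2a₀=78 at k=4, so the next step gives (m, d) = (39, 77) again — its k=1 value — and the period has length 4.

[39; 1, 38, 1, 78]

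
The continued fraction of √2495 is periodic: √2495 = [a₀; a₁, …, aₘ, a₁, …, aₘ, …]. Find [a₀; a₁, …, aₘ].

[49; 1, 18, 1, 98]

a₀ = ⌊√2495⌋ = 49.
With m₀=0, d₀=1 and mₖ₊₁ = dₖaₖ − mₖ, dₖ₊₁ = (n − mₖ₊₁²)/dₖ, aₖ₊₁ = ⌊(a₀+mₖ₊₁)/dₖ₊₁⌋:
  k=1: m=49, d=94, a=1
  k=2: m=45, d=5, a=18
  k=3: m=45, d=94, a=1
  k=4: m=49, d=1, a=98
d=1 and a=2a₀=98 at k=4, so the next step gives (m, d) = (49, 94) again — its k=1 value — and the period has length 4.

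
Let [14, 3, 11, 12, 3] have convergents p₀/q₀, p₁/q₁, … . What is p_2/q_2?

Using pₖ = aₖpₖ₋₁ + pₖ₋₂, qₖ = aₖqₖ₋₁ + qₖ₋₂ (with p₋₁=1, p₋₂=0, q₋₁=0, q₋₂=1):
  k=0: a=14, p=14, q=1
  k=1: a=3, p=43, q=3
  k=2: a=11, p=487, q=34

487/34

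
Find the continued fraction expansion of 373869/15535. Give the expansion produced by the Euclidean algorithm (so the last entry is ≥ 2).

373869 = 24×15535 + 1029
15535 = 15×1029 + 100
1029 = 10×100 + 29
100 = 3×29 + 13
29 = 2×13 + 3
13 = 4×3 + 1
3 = 3×1 + 0  (stop)
So 373869/15535 = [24; 15, 10, 3, 2, 4, 3].

[24; 15, 10, 3, 2, 4, 3]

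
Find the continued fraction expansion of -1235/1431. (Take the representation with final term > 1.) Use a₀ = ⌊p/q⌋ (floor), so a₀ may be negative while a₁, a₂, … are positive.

[-1; 7, 3, 3, 9, 2]

-1235 = -1*1431 + 196
1431 = 7*196 + 59
196 = 3*59 + 19
59 = 3*19 + 2
19 = 9*2 + 1
2 = 2*1 + 0  (stop)
So -1235/1431 = [-1; 7, 3, 3, 9, 2].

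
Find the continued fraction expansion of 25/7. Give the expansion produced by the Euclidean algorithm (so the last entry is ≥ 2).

[3; 1, 1, 3]

25 = 3×7 + 4
7 = 1×4 + 3
4 = 1×3 + 1
3 = 3×1 + 0  (stop)
So 25/7 = [3; 1, 1, 3].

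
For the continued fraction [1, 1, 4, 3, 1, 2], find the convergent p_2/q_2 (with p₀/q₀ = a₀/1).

9/5

Using pₖ = aₖpₖ₋₁ + pₖ₋₂, qₖ = aₖqₖ₋₁ + qₖ₋₂ (with p₋₁=1, p₋₂=0, q₋₁=0, q₋₂=1):
  k=0: a=1, p=1, q=1
  k=1: a=1, p=2, q=1
  k=2: a=4, p=9, q=5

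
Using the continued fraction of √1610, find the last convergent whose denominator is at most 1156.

√1610 = [40; 8, 80, …] (period length 2).
Convergents:
  p_0/q_0 = 40/1
  p_1/q_1 = 321/8
  p_2/q_2 = 25720/641
  p_3/q_3 = 206081/5136
q_2 = 641 ≤ 1156 < 5136 = q_3, so the answer is 25720/641.

25720/641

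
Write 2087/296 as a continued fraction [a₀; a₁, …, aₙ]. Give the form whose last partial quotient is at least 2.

2087 = 7·296 + 15
296 = 19·15 + 11
15 = 1·11 + 4
11 = 2·4 + 3
4 = 1·3 + 1
3 = 3·1 + 0  (stop)
So 2087/296 = [7; 19, 1, 2, 1, 3].

[7; 19, 1, 2, 1, 3]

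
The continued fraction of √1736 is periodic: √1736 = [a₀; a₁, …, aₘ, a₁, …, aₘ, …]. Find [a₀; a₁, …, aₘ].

a₀ = ⌊√1736⌋ = 41.
With m₀=0, d₀=1 and mₖ₊₁ = dₖaₖ − mₖ, dₖ₊₁ = (n − mₖ₊₁²)/dₖ, aₖ₊₁ = ⌊(a₀+mₖ₊₁)/dₖ₊₁⌋:
  k=1: m=41, d=55, a=1
  k=2: m=14, d=28, a=1
  k=3: m=14, d=55, a=1
  k=4: m=41, d=1, a=82
d=1 and a=2a₀=82 at k=4, so the next step gives (m, d) = (41, 55) again — its k=1 value — and the period has length 4.

[41; 1, 1, 1, 82]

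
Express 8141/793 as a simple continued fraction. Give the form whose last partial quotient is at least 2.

8141 = 10×793 + 211
793 = 3×211 + 160
211 = 1×160 + 51
160 = 3×51 + 7
51 = 7×7 + 2
7 = 3×2 + 1
2 = 2×1 + 0  (stop)
So 8141/793 = [10; 3, 1, 3, 7, 3, 2].

[10; 3, 1, 3, 7, 3, 2]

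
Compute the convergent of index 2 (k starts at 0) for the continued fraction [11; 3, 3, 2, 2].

Using pₖ = aₖpₖ₋₁ + pₖ₋₂, qₖ = aₖqₖ₋₁ + qₖ₋₂ (with p₋₁=1, p₋₂=0, q₋₁=0, q₋₂=1):
  k=0: a=11, p=11, q=1
  k=1: a=3, p=34, q=3
  k=2: a=3, p=113, q=10

113/10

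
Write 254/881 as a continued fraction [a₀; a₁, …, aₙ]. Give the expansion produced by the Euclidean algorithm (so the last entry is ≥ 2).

254 = 0·881 + 254
881 = 3·254 + 119
254 = 2·119 + 16
119 = 7·16 + 7
16 = 2·7 + 2
7 = 3·2 + 1
2 = 2·1 + 0  (stop)
So 254/881 = [0; 3, 2, 7, 2, 3, 2].

[0; 3, 2, 7, 2, 3, 2]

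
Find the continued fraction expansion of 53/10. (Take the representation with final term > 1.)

53 = 5*10 + 3
10 = 3*3 + 1
3 = 3*1 + 0  (stop)
So 53/10 = [5; 3, 3].

[5; 3, 3]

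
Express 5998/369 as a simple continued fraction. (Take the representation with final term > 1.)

5998 = 16·369 + 94
369 = 3·94 + 87
94 = 1·87 + 7
87 = 12·7 + 3
7 = 2·3 + 1
3 = 3·1 + 0  (stop)
So 5998/369 = [16; 3, 1, 12, 2, 3].

[16; 3, 1, 12, 2, 3]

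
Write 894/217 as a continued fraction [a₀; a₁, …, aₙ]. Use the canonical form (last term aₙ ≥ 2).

894 = 4*217 + 26
217 = 8*26 + 9
26 = 2*9 + 8
9 = 1*8 + 1
8 = 8*1 + 0  (stop)
So 894/217 = [4; 8, 2, 1, 8].

[4; 8, 2, 1, 8]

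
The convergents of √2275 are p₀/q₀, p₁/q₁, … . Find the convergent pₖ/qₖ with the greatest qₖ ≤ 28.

1097/23

√2275 = [47; 1, 2, 3, 2, 1, 94, …] (period length 6).
Convergents:
  p_0/q_0 = 47/1
  p_1/q_1 = 48/1
  p_2/q_2 = 143/3
  p_3/q_3 = 477/10
  p_4/q_4 = 1097/23
  p_5/q_5 = 1574/33
q_4 = 23 ≤ 28 < 33 = q_5, so the answer is 1097/23.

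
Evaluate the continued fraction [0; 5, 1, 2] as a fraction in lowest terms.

Fold from the inside: start with 2/1.
  1 + 1/2 = 3/2
  5 + 2/3 = 17/3
  0 + 3/17 = 3/17

3/17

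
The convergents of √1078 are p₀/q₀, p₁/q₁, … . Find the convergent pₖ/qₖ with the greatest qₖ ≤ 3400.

√1078 = [32; 1, 4, 1, 64, …] (period length 4).
Convergents:
  p_0/q_0 = 32/1
  p_1/q_1 = 33/1
  p_2/q_2 = 164/5
  p_3/q_3 = 197/6
  p_4/q_4 = 12772/389
  p_5/q_5 = 12969/395
  p_6/q_6 = 64648/1969
  p_7/q_7 = 77617/2364
  p_8/q_8 = 5032136/153265
q_7 = 2364 ≤ 3400 < 153265 = q_8, so the answer is 77617/2364.

77617/2364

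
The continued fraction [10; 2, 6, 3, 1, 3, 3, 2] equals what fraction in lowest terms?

Fold from the inside: start with 2/1.
  3 + 1/2 = 7/2
  3 + 2/7 = 23/7
  1 + 7/23 = 30/23
  3 + 23/30 = 113/30
  6 + 30/113 = 708/113
  2 + 113/708 = 1529/708
  10 + 708/1529 = 15998/1529

15998/1529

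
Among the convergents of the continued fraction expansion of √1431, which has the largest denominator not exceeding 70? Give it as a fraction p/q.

√1431 = [37; 1, 4, 1, 4, 1, 74, …] (period length 6).
Convergents:
  p_0/q_0 = 37/1
  p_1/q_1 = 38/1
  p_2/q_2 = 189/5
  p_3/q_3 = 227/6
  p_4/q_4 = 1097/29
  p_5/q_5 = 1324/35
  p_6/q_6 = 99073/2619
q_5 = 35 ≤ 70 < 2619 = q_6, so the answer is 1324/35.

1324/35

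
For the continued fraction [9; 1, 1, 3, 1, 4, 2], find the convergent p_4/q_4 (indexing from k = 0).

86/9

Using pₖ = aₖpₖ₋₁ + pₖ₋₂, qₖ = aₖqₖ₋₁ + qₖ₋₂ (with p₋₁=1, p₋₂=0, q₋₁=0, q₋₂=1):
  k=0: a=9, p=9, q=1
  k=1: a=1, p=10, q=1
  k=2: a=1, p=19, q=2
  k=3: a=3, p=67, q=7
  k=4: a=1, p=86, q=9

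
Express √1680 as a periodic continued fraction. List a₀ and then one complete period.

a₀ = ⌊√1680⌋ = 40.
With m₀=0, d₀=1 and mₖ₊₁ = dₖaₖ − mₖ, dₖ₊₁ = (n − mₖ₊₁²)/dₖ, aₖ₊₁ = ⌊(a₀+mₖ₊₁)/dₖ₊₁⌋:
  k=1: m=40, d=80, a=1
  k=2: m=40, d=1, a=80
d=1 and a=2a₀=80 at k=2, so the next step gives (m, d) = (40, 80) again — its k=1 value — and the period has length 2.

[40; 1, 80]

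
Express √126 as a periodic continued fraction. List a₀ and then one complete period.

a₀ = ⌊√126⌋ = 11.
With m₀=0, d₀=1 and mₖ₊₁ = dₖaₖ − mₖ, dₖ₊₁ = (n − mₖ₊₁²)/dₖ, aₖ₊₁ = ⌊(a₀+mₖ₊₁)/dₖ₊₁⌋:
  k=1: m=11, d=5, a=4
  k=2: m=9, d=9, a=2
  k=3: m=9, d=5, a=4
  k=4: m=11, d=1, a=22
d=1 and a=2a₀=22 at k=4, so the next step gives (m, d) = (11, 5) again — its k=1 value — and the period has length 4.

[11; 4, 2, 4, 22]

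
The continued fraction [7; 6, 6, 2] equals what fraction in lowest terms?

Fold from the inside: start with 2/1.
  6 + 1/2 = 13/2
  6 + 2/13 = 80/13
  7 + 13/80 = 573/80

573/80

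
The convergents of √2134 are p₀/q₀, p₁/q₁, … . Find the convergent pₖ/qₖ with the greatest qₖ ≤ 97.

√2134 = [46; 5, 8, 5, 92, …] (period length 4).
Convergents:
  p_0/q_0 = 46/1
  p_1/q_1 = 231/5
  p_2/q_2 = 1894/41
  p_3/q_3 = 9701/210
q_2 = 41 ≤ 97 < 210 = q_3, so the answer is 1894/41.

1894/41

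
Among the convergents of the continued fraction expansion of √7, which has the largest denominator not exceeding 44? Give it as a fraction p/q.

82/31

√7 = [2; 1, 1, 1, 4, …] (period length 4).
Convergents:
  p_0/q_0 = 2/1
  p_1/q_1 = 3/1
  p_2/q_2 = 5/2
  p_3/q_3 = 8/3
  p_4/q_4 = 37/14
  p_5/q_5 = 45/17
  p_6/q_6 = 82/31
  p_7/q_7 = 127/48
q_6 = 31 ≤ 44 < 48 = q_7, so the answer is 82/31.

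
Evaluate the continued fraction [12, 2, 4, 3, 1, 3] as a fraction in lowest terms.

Fold from the inside: start with 3/1.
  1 + 1/3 = 4/3
  3 + 3/4 = 15/4
  4 + 4/15 = 64/15
  2 + 15/64 = 143/64
  12 + 64/143 = 1780/143

1780/143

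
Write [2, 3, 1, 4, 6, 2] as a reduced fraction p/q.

Fold from the inside: start with 2/1.
  6 + 1/2 = 13/2
  4 + 2/13 = 54/13
  1 + 13/54 = 67/54
  3 + 54/67 = 255/67
  2 + 67/255 = 577/255

577/255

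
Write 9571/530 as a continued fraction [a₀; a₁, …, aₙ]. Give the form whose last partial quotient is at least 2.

[18; 17, 10, 3]

9571 = 18·530 + 31
530 = 17·31 + 3
31 = 10·3 + 1
3 = 3·1 + 0  (stop)
So 9571/530 = [18; 17, 10, 3].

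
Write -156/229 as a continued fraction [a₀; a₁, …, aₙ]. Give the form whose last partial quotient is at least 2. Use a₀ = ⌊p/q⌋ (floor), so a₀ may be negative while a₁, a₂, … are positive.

[-1; 3, 7, 3, 3]

-156 = -1·229 + 73
229 = 3·73 + 10
73 = 7·10 + 3
10 = 3·3 + 1
3 = 3·1 + 0  (stop)
So -156/229 = [-1; 3, 7, 3, 3].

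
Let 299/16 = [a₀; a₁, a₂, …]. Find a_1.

299 = 18·16 + 11   →  a_0 = 18
16 = 1·11 + 5   →  a_1 = 1

1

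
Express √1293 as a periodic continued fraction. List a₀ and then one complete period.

a₀ = ⌊√1293⌋ = 35.

[35; 1, 22, 1, 70]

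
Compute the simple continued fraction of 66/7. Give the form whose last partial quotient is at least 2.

[9; 2, 3]

66 = 9·7 + 3
7 = 2·3 + 1
3 = 3·1 + 0  (stop)
So 66/7 = [9; 2, 3].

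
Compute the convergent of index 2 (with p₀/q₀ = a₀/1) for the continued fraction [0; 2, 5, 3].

5/11

Using pₖ = aₖpₖ₋₁ + pₖ₋₂, qₖ = aₖqₖ₋₁ + qₖ₋₂ (with p₋₁=1, p₋₂=0, q₋₁=0, q₋₂=1):
  k=0: a=0, p=0, q=1
  k=1: a=2, p=1, q=2
  k=2: a=5, p=5, q=11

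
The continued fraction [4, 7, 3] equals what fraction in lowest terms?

91/22

Fold from the inside: start with 3/1.
  7 + 1/3 = 22/3
  4 + 3/22 = 91/22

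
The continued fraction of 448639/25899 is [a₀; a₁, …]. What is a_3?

448639 = 17·25899 + 8356   →  a_0 = 17
25899 = 3·8356 + 831   →  a_1 = 3
8356 = 10·831 + 46   →  a_2 = 10
831 = 18·46 + 3   →  a_3 = 18

18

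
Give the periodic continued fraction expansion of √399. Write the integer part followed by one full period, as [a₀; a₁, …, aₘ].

[19; 1, 38]

a₀ = ⌊√399⌋ = 19.
With m₀=0, d₀=1 and mₖ₊₁ = dₖaₖ − mₖ, dₖ₊₁ = (n − mₖ₊₁²)/dₖ, aₖ₊₁ = ⌊(a₀+mₖ₊₁)/dₖ₊₁⌋:
  k=1: m=19, d=38, a=1
  k=2: m=19, d=1, a=38
d=1 and a=2a₀=38 at k=2, so the next step gives (m, d) = (19, 38) again — its k=1 value — and the period has length 2.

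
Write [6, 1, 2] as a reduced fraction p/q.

20/3

Fold from the inside: start with 2/1.
  1 + 1/2 = 3/2
  6 + 2/3 = 20/3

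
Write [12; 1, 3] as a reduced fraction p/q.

51/4

Using pₖ = aₖpₖ₋₁ + pₖ₋₂ and qₖ = aₖqₖ₋₁ + qₖ₋₂:
  k=0: a=12, p=12, q=1
  k=1: a=1, p=13, q=1
  k=2: a=3, p=51, q=4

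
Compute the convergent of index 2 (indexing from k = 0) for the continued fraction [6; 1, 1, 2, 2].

13/2

Using pₖ = aₖpₖ₋₁ + pₖ₋₂, qₖ = aₖqₖ₋₁ + qₖ₋₂ (with p₋₁=1, p₋₂=0, q₋₁=0, q₋₂=1):
  k=0: a=6, p=6, q=1
  k=1: a=1, p=7, q=1
  k=2: a=1, p=13, q=2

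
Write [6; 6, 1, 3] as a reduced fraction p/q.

Fold from the inside: start with 3/1.
  1 + 1/3 = 4/3
  6 + 3/4 = 27/4
  6 + 4/27 = 166/27

166/27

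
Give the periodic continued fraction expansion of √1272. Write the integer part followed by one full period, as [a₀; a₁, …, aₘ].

[35; 1, 1, 1, 70]

a₀ = ⌊√1272⌋ = 35.
With m₀=0, d₀=1 and mₖ₊₁ = dₖaₖ − mₖ, dₖ₊₁ = (n − mₖ₊₁²)/dₖ, aₖ₊₁ = ⌊(a₀+mₖ₊₁)/dₖ₊₁⌋:
  k=1: m=35, d=47, a=1
  k=2: m=12, d=24, a=1
  k=3: m=12, d=47, a=1
  k=4: m=35, d=1, a=70
d=1 and a=2a₀=70 at k=4, so the next step gives (m, d) = (35, 47) again — its k=1 value — and the period has length 4.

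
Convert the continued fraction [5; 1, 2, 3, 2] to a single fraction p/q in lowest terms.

Using pₖ = aₖpₖ₋₁ + pₖ₋₂ and qₖ = aₖqₖ₋₁ + qₖ₋₂:
  k=0: a=5, p=5, q=1
  k=1: a=1, p=6, q=1
  k=2: a=2, p=17, q=3
  k=3: a=3, p=57, q=10
  k=4: a=2, p=131, q=23

131/23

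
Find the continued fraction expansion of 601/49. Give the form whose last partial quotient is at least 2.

[12; 3, 1, 3, 3]

601 = 12*49 + 13
49 = 3*13 + 10
13 = 1*10 + 3
10 = 3*3 + 1
3 = 3*1 + 0  (stop)
So 601/49 = [12; 3, 1, 3, 3].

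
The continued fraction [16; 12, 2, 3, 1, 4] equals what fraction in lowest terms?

8603/535

Using pₖ = aₖpₖ₋₁ + pₖ₋₂ and qₖ = aₖqₖ₋₁ + qₖ₋₂:
  k=0: a=16, p=16, q=1
  k=1: a=12, p=193, q=12
  k=2: a=2, p=402, q=25
  k=3: a=3, p=1399, q=87
  k=4: a=1, p=1801, q=112
  k=5: a=4, p=8603, q=535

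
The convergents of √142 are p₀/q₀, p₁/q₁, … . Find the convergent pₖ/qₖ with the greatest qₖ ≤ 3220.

37477/3145

√142 = [11; 1, 10, 1, 22, …] (period length 4).
Convergents:
  p_0/q_0 = 11/1
  p_1/q_1 = 12/1
  p_2/q_2 = 131/11
  p_3/q_3 = 143/12
  p_4/q_4 = 3277/275
  p_5/q_5 = 3420/287
  p_6/q_6 = 37477/3145
  p_7/q_7 = 40897/3432
q_6 = 3145 ≤ 3220 < 3432 = q_7, so the answer is 37477/3145.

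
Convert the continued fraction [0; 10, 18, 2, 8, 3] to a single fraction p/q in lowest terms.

979/9843

Using pₖ = aₖpₖ₋₁ + pₖ₋₂ and qₖ = aₖqₖ₋₁ + qₖ₋₂:
  k=0: a=0, p=0, q=1
  k=1: a=10, p=1, q=10
  k=2: a=18, p=18, q=181
  k=3: a=2, p=37, q=372
  k=4: a=8, p=314, q=3157
  k=5: a=3, p=979, q=9843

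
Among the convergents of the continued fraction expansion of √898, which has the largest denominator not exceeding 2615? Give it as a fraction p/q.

√898 = [29; 1, 28, 1, 58, …] (period length 4).
Convergents:
  p_0/q_0 = 29/1
  p_1/q_1 = 30/1
  p_2/q_2 = 869/29
  p_3/q_3 = 899/30
  p_4/q_4 = 53011/1769
  p_5/q_5 = 53910/1799
  p_6/q_6 = 1562491/52141
q_5 = 1799 ≤ 2615 < 52141 = q_6, so the answer is 53910/1799.

53910/1799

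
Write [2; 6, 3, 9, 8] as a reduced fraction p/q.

Using pₖ = aₖpₖ₋₁ + pₖ₋₂ and qₖ = aₖqₖ₋₁ + qₖ₋₂:
  k=0: a=2, p=2, q=1
  k=1: a=6, p=13, q=6
  k=2: a=3, p=41, q=19
  k=3: a=9, p=382, q=177
  k=4: a=8, p=3097, q=1435

3097/1435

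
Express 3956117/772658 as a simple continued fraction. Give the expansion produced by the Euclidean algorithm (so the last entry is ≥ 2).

[5; 8, 3, 11, 8, 6, 4, 13]

3956117 = 5*772658 + 92827
772658 = 8*92827 + 30042
92827 = 3*30042 + 2701
30042 = 11*2701 + 331
2701 = 8*331 + 53
331 = 6*53 + 13
53 = 4*13 + 1
13 = 13*1 + 0  (stop)
So 3956117/772658 = [5; 8, 3, 11, 8, 6, 4, 13].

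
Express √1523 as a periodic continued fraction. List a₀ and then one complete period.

a₀ = ⌊√1523⌋ = 39.
With m₀=0, d₀=1 and mₖ₊₁ = dₖaₖ − mₖ, dₖ₊₁ = (n − mₖ₊₁²)/dₖ, aₖ₊₁ = ⌊(a₀+mₖ₊₁)/dₖ₊₁⌋:
  k=1: m=39, d=2, a=39
  k=2: m=39, d=1, a=78
d=1 and a=2a₀=78 at k=2, so the next step gives (m, d) = (39, 2) again — its k=1 value — and the period has length 2.

[39; 39, 78]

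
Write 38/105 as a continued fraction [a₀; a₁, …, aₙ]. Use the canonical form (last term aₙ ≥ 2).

38 = 0·105 + 38
105 = 2·38 + 29
38 = 1·29 + 9
29 = 3·9 + 2
9 = 4·2 + 1
2 = 2·1 + 0  (stop)
So 38/105 = [0; 2, 1, 3, 4, 2].

[0; 2, 1, 3, 4, 2]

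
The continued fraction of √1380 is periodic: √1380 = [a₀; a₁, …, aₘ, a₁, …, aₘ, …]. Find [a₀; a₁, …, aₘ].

a₀ = ⌊√1380⌋ = 37.
With m₀=0, d₀=1 and mₖ₊₁ = dₖaₖ − mₖ, dₖ₊₁ = (n − mₖ₊₁²)/dₖ, aₖ₊₁ = ⌊(a₀+mₖ₊₁)/dₖ₊₁⌋:
  k=1: m=37, d=11, a=6
  k=2: m=29, d=49, a=1
  k=3: m=20, d=20, a=2
  k=4: m=20, d=49, a=1
  k=5: m=29, d=11, a=6
  k=6: m=37, d=1, a=74
d=1 and a=2a₀=74 at k=6, so the next step gives (m, d) = (37, 11) again — its k=1 value — and the period has length 6.

[37; 6, 1, 2, 1, 6, 74]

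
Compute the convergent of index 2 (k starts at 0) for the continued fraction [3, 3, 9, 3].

93/28

Using pₖ = aₖpₖ₋₁ + pₖ₋₂, qₖ = aₖqₖ₋₁ + qₖ₋₂ (with p₋₁=1, p₋₂=0, q₋₁=0, q₋₂=1):
  k=0: a=3, p=3, q=1
  k=1: a=3, p=10, q=3
  k=2: a=9, p=93, q=28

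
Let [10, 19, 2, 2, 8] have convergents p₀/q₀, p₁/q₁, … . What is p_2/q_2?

392/39

Using pₖ = aₖpₖ₋₁ + pₖ₋₂, qₖ = aₖqₖ₋₁ + qₖ₋₂ (with p₋₁=1, p₋₂=0, q₋₁=0, q₋₂=1):
  k=0: a=10, p=10, q=1
  k=1: a=19, p=191, q=19
  k=2: a=2, p=392, q=39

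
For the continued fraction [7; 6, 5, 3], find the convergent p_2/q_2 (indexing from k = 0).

Using pₖ = aₖpₖ₋₁ + pₖ₋₂, qₖ = aₖqₖ₋₁ + qₖ₋₂ (with p₋₁=1, p₋₂=0, q₋₁=0, q₋₂=1):
  k=0: a=7, p=7, q=1
  k=1: a=6, p=43, q=6
  k=2: a=5, p=222, q=31

222/31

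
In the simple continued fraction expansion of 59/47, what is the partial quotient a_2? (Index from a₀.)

59 = 1·47 + 12   →  a_0 = 1
47 = 3·12 + 11   →  a_1 = 3
12 = 1·11 + 1   →  a_2 = 1

1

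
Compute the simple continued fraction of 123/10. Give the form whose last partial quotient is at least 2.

123 = 12·10 + 3
10 = 3·3 + 1
3 = 3·1 + 0  (stop)
So 123/10 = [12; 3, 3].

[12; 3, 3]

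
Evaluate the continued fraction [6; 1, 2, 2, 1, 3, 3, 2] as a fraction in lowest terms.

Fold from the inside: start with 2/1.
  3 + 1/2 = 7/2
  3 + 2/7 = 23/7
  1 + 7/23 = 30/23
  2 + 23/30 = 83/30
  2 + 30/83 = 196/83
  1 + 83/196 = 279/196
  6 + 196/279 = 1870/279

1870/279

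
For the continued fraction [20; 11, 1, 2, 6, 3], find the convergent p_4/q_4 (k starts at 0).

Using pₖ = aₖpₖ₋₁ + pₖ₋₂, qₖ = aₖqₖ₋₁ + qₖ₋₂ (with p₋₁=1, p₋₂=0, q₋₁=0, q₋₂=1):
  k=0: a=20, p=20, q=1
  k=1: a=11, p=221, q=11
  k=2: a=1, p=241, q=12
  k=3: a=2, p=703, q=35
  k=4: a=6, p=4459, q=222

4459/222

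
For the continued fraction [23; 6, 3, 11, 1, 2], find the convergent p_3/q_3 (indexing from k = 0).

Using pₖ = aₖpₖ₋₁ + pₖ₋₂, qₖ = aₖqₖ₋₁ + qₖ₋₂ (with p₋₁=1, p₋₂=0, q₋₁=0, q₋₂=1):
  k=0: a=23, p=23, q=1
  k=1: a=6, p=139, q=6
  k=2: a=3, p=440, q=19
  k=3: a=11, p=4979, q=215

4979/215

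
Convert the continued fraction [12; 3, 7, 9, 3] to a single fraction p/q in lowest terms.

Using pₖ = aₖpₖ₋₁ + pₖ₋₂ and qₖ = aₖqₖ₋₁ + qₖ₋₂:
  k=0: a=12, p=12, q=1
  k=1: a=3, p=37, q=3
  k=2: a=7, p=271, q=22
  k=3: a=9, p=2476, q=201
  k=4: a=3, p=7699, q=625

7699/625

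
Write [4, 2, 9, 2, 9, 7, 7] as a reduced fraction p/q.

86053/19230

Using pₖ = aₖpₖ₋₁ + pₖ₋₂ and qₖ = aₖqₖ₋₁ + qₖ₋₂:
  k=0: a=4, p=4, q=1
  k=1: a=2, p=9, q=2
  k=2: a=9, p=85, q=19
  k=3: a=2, p=179, q=40
  k=4: a=9, p=1696, q=379
  k=5: a=7, p=12051, q=2693
  k=6: a=7, p=86053, q=19230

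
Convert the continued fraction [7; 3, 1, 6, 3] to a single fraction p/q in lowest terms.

617/85

Using pₖ = aₖpₖ₋₁ + pₖ₋₂ and qₖ = aₖqₖ₋₁ + qₖ₋₂:
  k=0: a=7, p=7, q=1
  k=1: a=3, p=22, q=3
  k=2: a=1, p=29, q=4
  k=3: a=6, p=196, q=27
  k=4: a=3, p=617, q=85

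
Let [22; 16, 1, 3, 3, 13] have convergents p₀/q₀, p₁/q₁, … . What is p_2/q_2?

Using pₖ = aₖpₖ₋₁ + pₖ₋₂, qₖ = aₖqₖ₋₁ + qₖ₋₂ (with p₋₁=1, p₋₂=0, q₋₁=0, q₋₂=1):
  k=0: a=22, p=22, q=1
  k=1: a=16, p=353, q=16
  k=2: a=1, p=375, q=17

375/17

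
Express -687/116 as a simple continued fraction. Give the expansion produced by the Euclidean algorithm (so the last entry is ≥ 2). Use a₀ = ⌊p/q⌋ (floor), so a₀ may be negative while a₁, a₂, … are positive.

-687 = -6·116 + 9
116 = 12·9 + 8
9 = 1·8 + 1
8 = 8·1 + 0  (stop)
So -687/116 = [-6; 12, 1, 8].

[-6; 12, 1, 8]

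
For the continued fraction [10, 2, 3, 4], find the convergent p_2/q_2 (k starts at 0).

73/7

Using pₖ = aₖpₖ₋₁ + pₖ₋₂, qₖ = aₖqₖ₋₁ + qₖ₋₂ (with p₋₁=1, p₋₂=0, q₋₁=0, q₋₂=1):
  k=0: a=10, p=10, q=1
  k=1: a=2, p=21, q=2
  k=2: a=3, p=73, q=7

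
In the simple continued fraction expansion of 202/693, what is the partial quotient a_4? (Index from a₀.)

202 = 0·693 + 202   →  a_0 = 0
693 = 3·202 + 87   →  a_1 = 3
202 = 2·87 + 28   →  a_2 = 2
87 = 3·28 + 3   →  a_3 = 3
28 = 9·3 + 1   →  a_4 = 9

9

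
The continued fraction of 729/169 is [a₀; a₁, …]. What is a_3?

3

729 = 4·169 + 53   →  a_0 = 4
169 = 3·53 + 10   →  a_1 = 3
53 = 5·10 + 3   →  a_2 = 5
10 = 3·3 + 1   →  a_3 = 3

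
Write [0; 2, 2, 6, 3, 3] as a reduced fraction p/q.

Fold from the inside: start with 3/1.
  3 + 1/3 = 10/3
  6 + 3/10 = 63/10
  2 + 10/63 = 136/63
  2 + 63/136 = 335/136
  0 + 136/335 = 136/335

136/335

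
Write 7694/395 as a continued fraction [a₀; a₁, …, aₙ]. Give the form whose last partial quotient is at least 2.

7694 = 19×395 + 189
395 = 2×189 + 17
189 = 11×17 + 2
17 = 8×2 + 1
2 = 2×1 + 0  (stop)
So 7694/395 = [19; 2, 11, 8, 2].

[19; 2, 11, 8, 2]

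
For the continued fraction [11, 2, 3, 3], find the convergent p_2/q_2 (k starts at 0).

Using pₖ = aₖpₖ₋₁ + pₖ₋₂, qₖ = aₖqₖ₋₁ + qₖ₋₂ (with p₋₁=1, p₋₂=0, q₋₁=0, q₋₂=1):
  k=0: a=11, p=11, q=1
  k=1: a=2, p=23, q=2
  k=2: a=3, p=80, q=7

80/7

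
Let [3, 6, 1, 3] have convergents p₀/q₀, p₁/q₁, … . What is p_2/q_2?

22/7

Using pₖ = aₖpₖ₋₁ + pₖ₋₂, qₖ = aₖqₖ₋₁ + qₖ₋₂ (with p₋₁=1, p₋₂=0, q₋₁=0, q₋₂=1):
  k=0: a=3, p=3, q=1
  k=1: a=6, p=19, q=6
  k=2: a=1, p=22, q=7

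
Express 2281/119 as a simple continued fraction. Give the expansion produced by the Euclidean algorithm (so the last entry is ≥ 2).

2281 = 19*119 + 20
119 = 5*20 + 19
20 = 1*19 + 1
19 = 19*1 + 0  (stop)
So 2281/119 = [19; 5, 1, 19].

[19; 5, 1, 19]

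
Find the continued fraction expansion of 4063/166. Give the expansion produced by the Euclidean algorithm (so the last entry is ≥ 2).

4063 = 24×166 + 79
166 = 2×79 + 8
79 = 9×8 + 7
8 = 1×7 + 1
7 = 7×1 + 0  (stop)
So 4063/166 = [24; 2, 9, 1, 7].

[24; 2, 9, 1, 7]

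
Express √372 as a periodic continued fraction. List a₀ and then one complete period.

a₀ = ⌊√372⌋ = 19.
With m₀=0, d₀=1 and mₖ₊₁ = dₖaₖ − mₖ, dₖ₊₁ = (n − mₖ₊₁²)/dₖ, aₖ₊₁ = ⌊(a₀+mₖ₊₁)/dₖ₊₁⌋:
  k=1: m=19, d=11, a=3
  k=2: m=14, d=16, a=2
  k=3: m=18, d=3, a=12
  k=4: m=18, d=16, a=2
  k=5: m=14, d=11, a=3
  k=6: m=19, d=1, a=38
d=1 and a=2a₀=38 at k=6, so the next step gives (m, d) = (19, 11) again — its k=1 value — and the period has length 6.

[19; 3, 2, 12, 2, 3, 38]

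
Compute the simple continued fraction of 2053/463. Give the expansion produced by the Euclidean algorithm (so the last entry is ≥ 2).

2053 = 4·463 + 201
463 = 2·201 + 61
201 = 3·61 + 18
61 = 3·18 + 7
18 = 2·7 + 4
7 = 1·4 + 3
4 = 1·3 + 1
3 = 3·1 + 0  (stop)
So 2053/463 = [4; 2, 3, 3, 2, 1, 1, 3].

[4; 2, 3, 3, 2, 1, 1, 3]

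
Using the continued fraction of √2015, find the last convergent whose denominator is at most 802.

35911/800

√2015 = [44; 1, 7, 1, 88, …] (period length 4).
Convergents:
  p_0/q_0 = 44/1
  p_1/q_1 = 45/1
  p_2/q_2 = 359/8
  p_3/q_3 = 404/9
  p_4/q_4 = 35911/800
  p_5/q_5 = 36315/809
q_4 = 800 ≤ 802 < 809 = q_5, so the answer is 35911/800.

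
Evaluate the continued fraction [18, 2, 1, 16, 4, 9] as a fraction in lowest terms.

34424/1877

Fold from the inside: start with 9/1.
  4 + 1/9 = 37/9
  16 + 9/37 = 601/37
  1 + 37/601 = 638/601
  2 + 601/638 = 1877/638
  18 + 638/1877 = 34424/1877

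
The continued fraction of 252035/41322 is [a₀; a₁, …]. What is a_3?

19

252035 = 6·41322 + 4103   →  a_0 = 6
41322 = 10·4103 + 292   →  a_1 = 10
4103 = 14·292 + 15   →  a_2 = 14
292 = 19·15 + 7   →  a_3 = 19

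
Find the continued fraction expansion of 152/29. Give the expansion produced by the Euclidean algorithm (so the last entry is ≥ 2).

152 = 5·29 + 7
29 = 4·7 + 1
7 = 7·1 + 0  (stop)
So 152/29 = [5; 4, 7].

[5; 4, 7]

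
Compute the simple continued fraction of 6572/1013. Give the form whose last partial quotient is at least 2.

6572 = 6×1013 + 494
1013 = 2×494 + 25
494 = 19×25 + 19
25 = 1×19 + 6
19 = 3×6 + 1
6 = 6×1 + 0  (stop)
So 6572/1013 = [6; 2, 19, 1, 3, 6].

[6; 2, 19, 1, 3, 6]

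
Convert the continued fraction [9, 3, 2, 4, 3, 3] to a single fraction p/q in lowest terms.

3075/331

Fold from the inside: start with 3/1.
  3 + 1/3 = 10/3
  4 + 3/10 = 43/10
  2 + 10/43 = 96/43
  3 + 43/96 = 331/96
  9 + 96/331 = 3075/331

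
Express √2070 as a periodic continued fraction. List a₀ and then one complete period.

a₀ = ⌊√2070⌋ = 45.
With m₀=0, d₀=1 and mₖ₊₁ = dₖaₖ − mₖ, dₖ₊₁ = (n − mₖ₊₁²)/dₖ, aₖ₊₁ = ⌊(a₀+mₖ₊₁)/dₖ₊₁⌋:
  k=1: m=45, d=45, a=2
  k=2: m=45, d=1, a=90
d=1 and a=2a₀=90 at k=2, so the next step gives (m, d) = (45, 45) again — its k=1 value — and the period has length 2.

[45; 2, 90]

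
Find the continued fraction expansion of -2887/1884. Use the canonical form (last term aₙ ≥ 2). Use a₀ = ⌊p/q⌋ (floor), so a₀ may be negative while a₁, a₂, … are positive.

-2887 = -2×1884 + 881
1884 = 2×881 + 122
881 = 7×122 + 27
122 = 4×27 + 14
27 = 1×14 + 13
14 = 1×13 + 1
13 = 13×1 + 0  (stop)
So -2887/1884 = [-2; 2, 7, 4, 1, 1, 13].

[-2; 2, 7, 4, 1, 1, 13]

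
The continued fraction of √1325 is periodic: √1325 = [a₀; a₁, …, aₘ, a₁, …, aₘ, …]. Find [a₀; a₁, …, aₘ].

[36; 2, 2, 72]

a₀ = ⌊√1325⌋ = 36.
With m₀=0, d₀=1 and mₖ₊₁ = dₖaₖ − mₖ, dₖ₊₁ = (n − mₖ₊₁²)/dₖ, aₖ₊₁ = ⌊(a₀+mₖ₊₁)/dₖ₊₁⌋:
  k=1: m=36, d=29, a=2
  k=2: m=22, d=29, a=2
  k=3: m=36, d=1, a=72
d=1 and a=2a₀=72 at k=3, so the next step gives (m, d) = (36, 29) again — its k=1 value — and the period has length 3.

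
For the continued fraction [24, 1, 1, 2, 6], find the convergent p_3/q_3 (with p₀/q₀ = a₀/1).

123/5

Using pₖ = aₖpₖ₋₁ + pₖ₋₂, qₖ = aₖqₖ₋₁ + qₖ₋₂ (with p₋₁=1, p₋₂=0, q₋₁=0, q₋₂=1):
  k=0: a=24, p=24, q=1
  k=1: a=1, p=25, q=1
  k=2: a=1, p=49, q=2
  k=3: a=2, p=123, q=5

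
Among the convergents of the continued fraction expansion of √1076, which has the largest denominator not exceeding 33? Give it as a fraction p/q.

164/5

√1076 = [32; 1, 4, 16, 4, 1, 64, …] (period length 6).
Convergents:
  p_0/q_0 = 32/1
  p_1/q_1 = 33/1
  p_2/q_2 = 164/5
  p_3/q_3 = 2657/81
q_2 = 5 ≤ 33 < 81 = q_3, so the answer is 164/5.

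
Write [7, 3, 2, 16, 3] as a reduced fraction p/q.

2565/352

Using pₖ = aₖpₖ₋₁ + pₖ₋₂ and qₖ = aₖqₖ₋₁ + qₖ₋₂:
  k=0: a=7, p=7, q=1
  k=1: a=3, p=22, q=3
  k=2: a=2, p=51, q=7
  k=3: a=16, p=838, q=115
  k=4: a=3, p=2565, q=352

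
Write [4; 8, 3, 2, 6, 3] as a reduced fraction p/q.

4850/1177

Fold from the inside: start with 3/1.
  6 + 1/3 = 19/3
  2 + 3/19 = 41/19
  3 + 19/41 = 142/41
  8 + 41/142 = 1177/142
  4 + 142/1177 = 4850/1177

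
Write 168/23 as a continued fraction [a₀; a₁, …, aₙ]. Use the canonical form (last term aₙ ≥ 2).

[7; 3, 3, 2]

168 = 7×23 + 7
23 = 3×7 + 2
7 = 3×2 + 1
2 = 2×1 + 0  (stop)
So 168/23 = [7; 3, 3, 2].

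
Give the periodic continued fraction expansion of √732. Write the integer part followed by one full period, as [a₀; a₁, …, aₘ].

[27; 18, 54]

a₀ = ⌊√732⌋ = 27.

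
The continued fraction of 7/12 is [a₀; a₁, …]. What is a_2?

7 = 0·12 + 7   →  a_0 = 0
12 = 1·7 + 5   →  a_1 = 1
7 = 1·5 + 2   →  a_2 = 1

1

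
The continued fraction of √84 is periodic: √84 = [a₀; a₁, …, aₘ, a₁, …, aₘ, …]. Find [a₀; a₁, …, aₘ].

[9; 6, 18]

a₀ = ⌊√84⌋ = 9.
With m₀=0, d₀=1 and mₖ₊₁ = dₖaₖ − mₖ, dₖ₊₁ = (n − mₖ₊₁²)/dₖ, aₖ₊₁ = ⌊(a₀+mₖ₊₁)/dₖ₊₁⌋:
  k=1: m=9, d=3, a=6
  k=2: m=9, d=1, a=18
d=1 and a=2a₀=18 at k=2, so the next step gives (m, d) = (9, 3) again — its k=1 value — and the period has length 2.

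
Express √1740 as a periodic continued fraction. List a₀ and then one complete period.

a₀ = ⌊√1740⌋ = 41.
With m₀=0, d₀=1 and mₖ₊₁ = dₖaₖ − mₖ, dₖ₊₁ = (n − mₖ₊₁²)/dₖ, aₖ₊₁ = ⌊(a₀+mₖ₊₁)/dₖ₊₁⌋:
  k=1: m=41, d=59, a=1
  k=2: m=18, d=24, a=2
  k=3: m=30, d=35, a=2
  k=4: m=40, d=4, a=20
  k=5: m=40, d=35, a=2
  k=6: m=30, d=24, a=2
  k=7: m=18, d=59, a=1
  k=8: m=41, d=1, a=82
d=1 and a=2a₀=82 at k=8, so the next step gives (m, d) = (41, 59) again — its k=1 value — and the period has length 8.

[41; 1, 2, 2, 20, 2, 2, 1, 82]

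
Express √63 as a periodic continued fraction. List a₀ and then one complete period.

[7; 1, 14]

a₀ = ⌊√63⌋ = 7.
With m₀=0, d₀=1 and mₖ₊₁ = dₖaₖ − mₖ, dₖ₊₁ = (n − mₖ₊₁²)/dₖ, aₖ₊₁ = ⌊(a₀+mₖ₊₁)/dₖ₊₁⌋:
  k=1: m=7, d=14, a=1
  k=2: m=7, d=1, a=14
d=1 and a=2a₀=14 at k=2, so the next step gives (m, d) = (7, 14) again — its k=1 value — and the period has length 2.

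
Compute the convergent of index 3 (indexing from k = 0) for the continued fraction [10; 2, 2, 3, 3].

177/17

Using pₖ = aₖpₖ₋₁ + pₖ₋₂, qₖ = aₖqₖ₋₁ + qₖ₋₂ (with p₋₁=1, p₋₂=0, q₋₁=0, q₋₂=1):
  k=0: a=10, p=10, q=1
  k=1: a=2, p=21, q=2
  k=2: a=2, p=52, q=5
  k=3: a=3, p=177, q=17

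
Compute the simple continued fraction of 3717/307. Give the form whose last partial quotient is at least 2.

3717 = 12×307 + 33
307 = 9×33 + 10
33 = 3×10 + 3
10 = 3×3 + 1
3 = 3×1 + 0  (stop)
So 3717/307 = [12; 9, 3, 3, 3].

[12; 9, 3, 3, 3]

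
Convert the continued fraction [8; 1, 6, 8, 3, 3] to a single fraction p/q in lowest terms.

Using pₖ = aₖpₖ₋₁ + pₖ₋₂ and qₖ = aₖqₖ₋₁ + qₖ₋₂:
  k=0: a=8, p=8, q=1
  k=1: a=1, p=9, q=1
  k=2: a=6, p=62, q=7
  k=3: a=8, p=505, q=57
  k=4: a=3, p=1577, q=178
  k=5: a=3, p=5236, q=591

5236/591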